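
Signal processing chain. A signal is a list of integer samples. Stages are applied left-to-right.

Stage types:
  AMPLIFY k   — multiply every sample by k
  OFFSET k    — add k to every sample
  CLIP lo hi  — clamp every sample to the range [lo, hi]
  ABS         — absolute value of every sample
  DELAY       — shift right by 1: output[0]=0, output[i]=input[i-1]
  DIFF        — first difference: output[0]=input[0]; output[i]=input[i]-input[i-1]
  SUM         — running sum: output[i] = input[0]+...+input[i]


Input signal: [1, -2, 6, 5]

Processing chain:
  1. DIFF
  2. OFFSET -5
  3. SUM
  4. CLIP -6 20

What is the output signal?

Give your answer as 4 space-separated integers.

Input: [1, -2, 6, 5]
Stage 1 (DIFF): s[0]=1, -2-1=-3, 6--2=8, 5-6=-1 -> [1, -3, 8, -1]
Stage 2 (OFFSET -5): 1+-5=-4, -3+-5=-8, 8+-5=3, -1+-5=-6 -> [-4, -8, 3, -6]
Stage 3 (SUM): sum[0..0]=-4, sum[0..1]=-12, sum[0..2]=-9, sum[0..3]=-15 -> [-4, -12, -9, -15]
Stage 4 (CLIP -6 20): clip(-4,-6,20)=-4, clip(-12,-6,20)=-6, clip(-9,-6,20)=-6, clip(-15,-6,20)=-6 -> [-4, -6, -6, -6]

Answer: -4 -6 -6 -6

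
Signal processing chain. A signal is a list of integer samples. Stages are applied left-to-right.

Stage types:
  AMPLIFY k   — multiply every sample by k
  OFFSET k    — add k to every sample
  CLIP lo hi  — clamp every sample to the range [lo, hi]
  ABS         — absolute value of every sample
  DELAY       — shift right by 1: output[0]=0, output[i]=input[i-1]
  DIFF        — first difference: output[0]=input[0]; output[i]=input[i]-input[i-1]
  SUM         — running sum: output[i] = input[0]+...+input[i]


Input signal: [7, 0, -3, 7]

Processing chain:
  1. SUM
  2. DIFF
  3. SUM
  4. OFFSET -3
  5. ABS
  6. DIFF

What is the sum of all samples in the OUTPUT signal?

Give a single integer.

Answer: 8

Derivation:
Input: [7, 0, -3, 7]
Stage 1 (SUM): sum[0..0]=7, sum[0..1]=7, sum[0..2]=4, sum[0..3]=11 -> [7, 7, 4, 11]
Stage 2 (DIFF): s[0]=7, 7-7=0, 4-7=-3, 11-4=7 -> [7, 0, -3, 7]
Stage 3 (SUM): sum[0..0]=7, sum[0..1]=7, sum[0..2]=4, sum[0..3]=11 -> [7, 7, 4, 11]
Stage 4 (OFFSET -3): 7+-3=4, 7+-3=4, 4+-3=1, 11+-3=8 -> [4, 4, 1, 8]
Stage 5 (ABS): |4|=4, |4|=4, |1|=1, |8|=8 -> [4, 4, 1, 8]
Stage 6 (DIFF): s[0]=4, 4-4=0, 1-4=-3, 8-1=7 -> [4, 0, -3, 7]
Output sum: 8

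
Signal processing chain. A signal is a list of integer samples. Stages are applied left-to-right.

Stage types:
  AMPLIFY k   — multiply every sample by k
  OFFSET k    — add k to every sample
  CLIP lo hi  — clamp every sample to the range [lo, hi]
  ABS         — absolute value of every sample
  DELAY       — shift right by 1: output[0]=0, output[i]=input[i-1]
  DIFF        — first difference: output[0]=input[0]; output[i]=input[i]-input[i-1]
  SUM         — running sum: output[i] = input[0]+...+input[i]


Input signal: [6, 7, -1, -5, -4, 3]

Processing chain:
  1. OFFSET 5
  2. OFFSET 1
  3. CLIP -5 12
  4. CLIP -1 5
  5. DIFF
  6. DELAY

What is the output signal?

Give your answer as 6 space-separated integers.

Answer: 0 5 0 0 -4 1

Derivation:
Input: [6, 7, -1, -5, -4, 3]
Stage 1 (OFFSET 5): 6+5=11, 7+5=12, -1+5=4, -5+5=0, -4+5=1, 3+5=8 -> [11, 12, 4, 0, 1, 8]
Stage 2 (OFFSET 1): 11+1=12, 12+1=13, 4+1=5, 0+1=1, 1+1=2, 8+1=9 -> [12, 13, 5, 1, 2, 9]
Stage 3 (CLIP -5 12): clip(12,-5,12)=12, clip(13,-5,12)=12, clip(5,-5,12)=5, clip(1,-5,12)=1, clip(2,-5,12)=2, clip(9,-5,12)=9 -> [12, 12, 5, 1, 2, 9]
Stage 4 (CLIP -1 5): clip(12,-1,5)=5, clip(12,-1,5)=5, clip(5,-1,5)=5, clip(1,-1,5)=1, clip(2,-1,5)=2, clip(9,-1,5)=5 -> [5, 5, 5, 1, 2, 5]
Stage 5 (DIFF): s[0]=5, 5-5=0, 5-5=0, 1-5=-4, 2-1=1, 5-2=3 -> [5, 0, 0, -4, 1, 3]
Stage 6 (DELAY): [0, 5, 0, 0, -4, 1] = [0, 5, 0, 0, -4, 1] -> [0, 5, 0, 0, -4, 1]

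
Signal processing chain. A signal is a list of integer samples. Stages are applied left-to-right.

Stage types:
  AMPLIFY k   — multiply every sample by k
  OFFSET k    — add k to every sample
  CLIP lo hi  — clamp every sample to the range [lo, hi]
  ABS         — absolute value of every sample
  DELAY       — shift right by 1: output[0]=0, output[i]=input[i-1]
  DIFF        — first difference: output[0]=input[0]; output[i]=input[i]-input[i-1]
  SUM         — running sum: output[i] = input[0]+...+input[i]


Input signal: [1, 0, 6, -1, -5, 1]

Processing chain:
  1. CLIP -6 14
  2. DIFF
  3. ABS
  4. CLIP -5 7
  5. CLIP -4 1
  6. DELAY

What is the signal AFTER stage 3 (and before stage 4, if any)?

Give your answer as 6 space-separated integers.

Answer: 1 1 6 7 4 6

Derivation:
Input: [1, 0, 6, -1, -5, 1]
Stage 1 (CLIP -6 14): clip(1,-6,14)=1, clip(0,-6,14)=0, clip(6,-6,14)=6, clip(-1,-6,14)=-1, clip(-5,-6,14)=-5, clip(1,-6,14)=1 -> [1, 0, 6, -1, -5, 1]
Stage 2 (DIFF): s[0]=1, 0-1=-1, 6-0=6, -1-6=-7, -5--1=-4, 1--5=6 -> [1, -1, 6, -7, -4, 6]
Stage 3 (ABS): |1|=1, |-1|=1, |6|=6, |-7|=7, |-4|=4, |6|=6 -> [1, 1, 6, 7, 4, 6]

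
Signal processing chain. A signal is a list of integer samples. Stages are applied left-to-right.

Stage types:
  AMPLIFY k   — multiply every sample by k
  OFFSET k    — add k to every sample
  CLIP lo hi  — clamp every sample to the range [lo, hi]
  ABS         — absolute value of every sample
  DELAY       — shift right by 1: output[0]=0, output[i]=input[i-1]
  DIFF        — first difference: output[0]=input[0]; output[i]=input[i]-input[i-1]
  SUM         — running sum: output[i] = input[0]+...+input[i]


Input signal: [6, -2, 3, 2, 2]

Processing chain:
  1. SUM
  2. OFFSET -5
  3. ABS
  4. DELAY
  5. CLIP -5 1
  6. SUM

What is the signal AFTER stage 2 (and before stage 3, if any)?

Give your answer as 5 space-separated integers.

Answer: 1 -1 2 4 6

Derivation:
Input: [6, -2, 3, 2, 2]
Stage 1 (SUM): sum[0..0]=6, sum[0..1]=4, sum[0..2]=7, sum[0..3]=9, sum[0..4]=11 -> [6, 4, 7, 9, 11]
Stage 2 (OFFSET -5): 6+-5=1, 4+-5=-1, 7+-5=2, 9+-5=4, 11+-5=6 -> [1, -1, 2, 4, 6]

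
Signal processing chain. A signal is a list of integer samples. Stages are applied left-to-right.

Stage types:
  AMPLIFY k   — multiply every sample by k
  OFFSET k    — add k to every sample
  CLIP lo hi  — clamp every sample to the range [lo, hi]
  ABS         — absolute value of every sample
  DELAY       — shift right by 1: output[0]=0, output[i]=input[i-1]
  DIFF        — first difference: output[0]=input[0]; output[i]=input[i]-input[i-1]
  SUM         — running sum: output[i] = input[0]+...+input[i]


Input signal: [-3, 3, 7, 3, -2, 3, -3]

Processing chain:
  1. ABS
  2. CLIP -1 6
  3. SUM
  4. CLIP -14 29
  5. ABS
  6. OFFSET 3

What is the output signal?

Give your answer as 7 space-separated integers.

Answer: 6 9 15 18 20 23 26

Derivation:
Input: [-3, 3, 7, 3, -2, 3, -3]
Stage 1 (ABS): |-3|=3, |3|=3, |7|=7, |3|=3, |-2|=2, |3|=3, |-3|=3 -> [3, 3, 7, 3, 2, 3, 3]
Stage 2 (CLIP -1 6): clip(3,-1,6)=3, clip(3,-1,6)=3, clip(7,-1,6)=6, clip(3,-1,6)=3, clip(2,-1,6)=2, clip(3,-1,6)=3, clip(3,-1,6)=3 -> [3, 3, 6, 3, 2, 3, 3]
Stage 3 (SUM): sum[0..0]=3, sum[0..1]=6, sum[0..2]=12, sum[0..3]=15, sum[0..4]=17, sum[0..5]=20, sum[0..6]=23 -> [3, 6, 12, 15, 17, 20, 23]
Stage 4 (CLIP -14 29): clip(3,-14,29)=3, clip(6,-14,29)=6, clip(12,-14,29)=12, clip(15,-14,29)=15, clip(17,-14,29)=17, clip(20,-14,29)=20, clip(23,-14,29)=23 -> [3, 6, 12, 15, 17, 20, 23]
Stage 5 (ABS): |3|=3, |6|=6, |12|=12, |15|=15, |17|=17, |20|=20, |23|=23 -> [3, 6, 12, 15, 17, 20, 23]
Stage 6 (OFFSET 3): 3+3=6, 6+3=9, 12+3=15, 15+3=18, 17+3=20, 20+3=23, 23+3=26 -> [6, 9, 15, 18, 20, 23, 26]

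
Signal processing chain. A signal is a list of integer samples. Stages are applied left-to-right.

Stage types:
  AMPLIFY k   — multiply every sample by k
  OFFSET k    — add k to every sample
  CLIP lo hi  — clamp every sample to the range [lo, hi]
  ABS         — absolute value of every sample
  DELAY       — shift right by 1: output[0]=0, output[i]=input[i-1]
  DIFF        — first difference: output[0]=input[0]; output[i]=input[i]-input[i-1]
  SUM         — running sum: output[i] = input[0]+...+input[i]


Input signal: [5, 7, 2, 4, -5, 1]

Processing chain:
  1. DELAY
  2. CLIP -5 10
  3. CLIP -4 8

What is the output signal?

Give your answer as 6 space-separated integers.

Input: [5, 7, 2, 4, -5, 1]
Stage 1 (DELAY): [0, 5, 7, 2, 4, -5] = [0, 5, 7, 2, 4, -5] -> [0, 5, 7, 2, 4, -5]
Stage 2 (CLIP -5 10): clip(0,-5,10)=0, clip(5,-5,10)=5, clip(7,-5,10)=7, clip(2,-5,10)=2, clip(4,-5,10)=4, clip(-5,-5,10)=-5 -> [0, 5, 7, 2, 4, -5]
Stage 3 (CLIP -4 8): clip(0,-4,8)=0, clip(5,-4,8)=5, clip(7,-4,8)=7, clip(2,-4,8)=2, clip(4,-4,8)=4, clip(-5,-4,8)=-4 -> [0, 5, 7, 2, 4, -4]

Answer: 0 5 7 2 4 -4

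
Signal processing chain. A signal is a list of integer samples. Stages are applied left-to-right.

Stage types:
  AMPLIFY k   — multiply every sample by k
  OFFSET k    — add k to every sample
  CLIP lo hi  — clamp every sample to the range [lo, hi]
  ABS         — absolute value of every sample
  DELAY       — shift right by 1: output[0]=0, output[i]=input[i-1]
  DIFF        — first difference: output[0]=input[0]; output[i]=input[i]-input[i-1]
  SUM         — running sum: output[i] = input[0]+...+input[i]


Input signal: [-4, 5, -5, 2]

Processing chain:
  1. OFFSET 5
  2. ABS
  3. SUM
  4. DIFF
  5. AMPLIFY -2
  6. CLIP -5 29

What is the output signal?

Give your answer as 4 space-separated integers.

Input: [-4, 5, -5, 2]
Stage 1 (OFFSET 5): -4+5=1, 5+5=10, -5+5=0, 2+5=7 -> [1, 10, 0, 7]
Stage 2 (ABS): |1|=1, |10|=10, |0|=0, |7|=7 -> [1, 10, 0, 7]
Stage 3 (SUM): sum[0..0]=1, sum[0..1]=11, sum[0..2]=11, sum[0..3]=18 -> [1, 11, 11, 18]
Stage 4 (DIFF): s[0]=1, 11-1=10, 11-11=0, 18-11=7 -> [1, 10, 0, 7]
Stage 5 (AMPLIFY -2): 1*-2=-2, 10*-2=-20, 0*-2=0, 7*-2=-14 -> [-2, -20, 0, -14]
Stage 6 (CLIP -5 29): clip(-2,-5,29)=-2, clip(-20,-5,29)=-5, clip(0,-5,29)=0, clip(-14,-5,29)=-5 -> [-2, -5, 0, -5]

Answer: -2 -5 0 -5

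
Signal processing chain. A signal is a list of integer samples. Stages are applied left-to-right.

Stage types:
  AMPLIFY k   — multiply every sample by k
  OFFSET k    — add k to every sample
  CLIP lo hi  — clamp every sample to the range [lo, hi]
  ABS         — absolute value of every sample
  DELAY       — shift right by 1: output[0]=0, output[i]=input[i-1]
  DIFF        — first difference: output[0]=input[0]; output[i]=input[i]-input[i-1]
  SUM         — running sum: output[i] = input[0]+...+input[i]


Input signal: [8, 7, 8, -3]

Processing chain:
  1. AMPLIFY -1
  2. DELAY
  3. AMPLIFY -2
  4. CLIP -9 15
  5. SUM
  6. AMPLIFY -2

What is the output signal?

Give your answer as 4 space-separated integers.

Input: [8, 7, 8, -3]
Stage 1 (AMPLIFY -1): 8*-1=-8, 7*-1=-7, 8*-1=-8, -3*-1=3 -> [-8, -7, -8, 3]
Stage 2 (DELAY): [0, -8, -7, -8] = [0, -8, -7, -8] -> [0, -8, -7, -8]
Stage 3 (AMPLIFY -2): 0*-2=0, -8*-2=16, -7*-2=14, -8*-2=16 -> [0, 16, 14, 16]
Stage 4 (CLIP -9 15): clip(0,-9,15)=0, clip(16,-9,15)=15, clip(14,-9,15)=14, clip(16,-9,15)=15 -> [0, 15, 14, 15]
Stage 5 (SUM): sum[0..0]=0, sum[0..1]=15, sum[0..2]=29, sum[0..3]=44 -> [0, 15, 29, 44]
Stage 6 (AMPLIFY -2): 0*-2=0, 15*-2=-30, 29*-2=-58, 44*-2=-88 -> [0, -30, -58, -88]

Answer: 0 -30 -58 -88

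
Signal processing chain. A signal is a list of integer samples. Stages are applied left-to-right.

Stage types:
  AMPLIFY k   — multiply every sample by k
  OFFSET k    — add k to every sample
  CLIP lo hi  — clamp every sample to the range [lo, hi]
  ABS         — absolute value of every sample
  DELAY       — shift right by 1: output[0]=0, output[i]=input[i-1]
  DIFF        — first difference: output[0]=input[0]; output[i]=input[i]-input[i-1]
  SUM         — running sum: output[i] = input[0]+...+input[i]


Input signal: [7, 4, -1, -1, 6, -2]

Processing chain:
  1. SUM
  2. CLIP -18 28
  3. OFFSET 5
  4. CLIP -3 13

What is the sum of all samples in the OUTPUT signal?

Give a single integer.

Input: [7, 4, -1, -1, 6, -2]
Stage 1 (SUM): sum[0..0]=7, sum[0..1]=11, sum[0..2]=10, sum[0..3]=9, sum[0..4]=15, sum[0..5]=13 -> [7, 11, 10, 9, 15, 13]
Stage 2 (CLIP -18 28): clip(7,-18,28)=7, clip(11,-18,28)=11, clip(10,-18,28)=10, clip(9,-18,28)=9, clip(15,-18,28)=15, clip(13,-18,28)=13 -> [7, 11, 10, 9, 15, 13]
Stage 3 (OFFSET 5): 7+5=12, 11+5=16, 10+5=15, 9+5=14, 15+5=20, 13+5=18 -> [12, 16, 15, 14, 20, 18]
Stage 4 (CLIP -3 13): clip(12,-3,13)=12, clip(16,-3,13)=13, clip(15,-3,13)=13, clip(14,-3,13)=13, clip(20,-3,13)=13, clip(18,-3,13)=13 -> [12, 13, 13, 13, 13, 13]
Output sum: 77

Answer: 77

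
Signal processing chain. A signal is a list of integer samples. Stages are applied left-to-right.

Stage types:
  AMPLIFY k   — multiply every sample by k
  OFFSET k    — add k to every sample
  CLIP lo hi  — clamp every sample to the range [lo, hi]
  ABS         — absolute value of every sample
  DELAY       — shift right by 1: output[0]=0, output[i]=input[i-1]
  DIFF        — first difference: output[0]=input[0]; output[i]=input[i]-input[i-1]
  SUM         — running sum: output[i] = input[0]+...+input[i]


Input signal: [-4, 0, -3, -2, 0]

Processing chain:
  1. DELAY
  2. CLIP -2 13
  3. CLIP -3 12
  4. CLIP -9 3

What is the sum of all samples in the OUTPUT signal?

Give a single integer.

Answer: -6

Derivation:
Input: [-4, 0, -3, -2, 0]
Stage 1 (DELAY): [0, -4, 0, -3, -2] = [0, -4, 0, -3, -2] -> [0, -4, 0, -3, -2]
Stage 2 (CLIP -2 13): clip(0,-2,13)=0, clip(-4,-2,13)=-2, clip(0,-2,13)=0, clip(-3,-2,13)=-2, clip(-2,-2,13)=-2 -> [0, -2, 0, -2, -2]
Stage 3 (CLIP -3 12): clip(0,-3,12)=0, clip(-2,-3,12)=-2, clip(0,-3,12)=0, clip(-2,-3,12)=-2, clip(-2,-3,12)=-2 -> [0, -2, 0, -2, -2]
Stage 4 (CLIP -9 3): clip(0,-9,3)=0, clip(-2,-9,3)=-2, clip(0,-9,3)=0, clip(-2,-9,3)=-2, clip(-2,-9,3)=-2 -> [0, -2, 0, -2, -2]
Output sum: -6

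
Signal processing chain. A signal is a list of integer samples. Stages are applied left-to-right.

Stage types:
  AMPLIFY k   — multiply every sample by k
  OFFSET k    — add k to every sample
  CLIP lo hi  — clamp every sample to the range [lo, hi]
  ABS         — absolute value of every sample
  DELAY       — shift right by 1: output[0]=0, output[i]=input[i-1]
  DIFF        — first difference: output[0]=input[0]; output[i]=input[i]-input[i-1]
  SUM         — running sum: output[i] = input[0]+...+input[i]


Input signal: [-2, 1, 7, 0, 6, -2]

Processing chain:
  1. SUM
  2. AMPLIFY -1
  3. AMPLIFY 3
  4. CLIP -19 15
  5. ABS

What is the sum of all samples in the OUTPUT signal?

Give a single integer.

Input: [-2, 1, 7, 0, 6, -2]
Stage 1 (SUM): sum[0..0]=-2, sum[0..1]=-1, sum[0..2]=6, sum[0..3]=6, sum[0..4]=12, sum[0..5]=10 -> [-2, -1, 6, 6, 12, 10]
Stage 2 (AMPLIFY -1): -2*-1=2, -1*-1=1, 6*-1=-6, 6*-1=-6, 12*-1=-12, 10*-1=-10 -> [2, 1, -6, -6, -12, -10]
Stage 3 (AMPLIFY 3): 2*3=6, 1*3=3, -6*3=-18, -6*3=-18, -12*3=-36, -10*3=-30 -> [6, 3, -18, -18, -36, -30]
Stage 4 (CLIP -19 15): clip(6,-19,15)=6, clip(3,-19,15)=3, clip(-18,-19,15)=-18, clip(-18,-19,15)=-18, clip(-36,-19,15)=-19, clip(-30,-19,15)=-19 -> [6, 3, -18, -18, -19, -19]
Stage 5 (ABS): |6|=6, |3|=3, |-18|=18, |-18|=18, |-19|=19, |-19|=19 -> [6, 3, 18, 18, 19, 19]
Output sum: 83

Answer: 83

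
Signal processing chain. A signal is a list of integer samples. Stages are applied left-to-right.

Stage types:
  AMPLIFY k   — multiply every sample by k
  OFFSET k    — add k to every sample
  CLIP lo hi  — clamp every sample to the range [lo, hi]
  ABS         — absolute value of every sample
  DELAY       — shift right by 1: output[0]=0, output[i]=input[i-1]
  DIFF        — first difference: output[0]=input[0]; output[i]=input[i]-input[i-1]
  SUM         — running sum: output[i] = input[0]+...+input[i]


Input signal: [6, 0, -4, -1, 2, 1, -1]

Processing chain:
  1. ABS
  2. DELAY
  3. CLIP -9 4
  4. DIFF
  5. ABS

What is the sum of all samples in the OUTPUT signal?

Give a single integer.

Answer: 17

Derivation:
Input: [6, 0, -4, -1, 2, 1, -1]
Stage 1 (ABS): |6|=6, |0|=0, |-4|=4, |-1|=1, |2|=2, |1|=1, |-1|=1 -> [6, 0, 4, 1, 2, 1, 1]
Stage 2 (DELAY): [0, 6, 0, 4, 1, 2, 1] = [0, 6, 0, 4, 1, 2, 1] -> [0, 6, 0, 4, 1, 2, 1]
Stage 3 (CLIP -9 4): clip(0,-9,4)=0, clip(6,-9,4)=4, clip(0,-9,4)=0, clip(4,-9,4)=4, clip(1,-9,4)=1, clip(2,-9,4)=2, clip(1,-9,4)=1 -> [0, 4, 0, 4, 1, 2, 1]
Stage 4 (DIFF): s[0]=0, 4-0=4, 0-4=-4, 4-0=4, 1-4=-3, 2-1=1, 1-2=-1 -> [0, 4, -4, 4, -3, 1, -1]
Stage 5 (ABS): |0|=0, |4|=4, |-4|=4, |4|=4, |-3|=3, |1|=1, |-1|=1 -> [0, 4, 4, 4, 3, 1, 1]
Output sum: 17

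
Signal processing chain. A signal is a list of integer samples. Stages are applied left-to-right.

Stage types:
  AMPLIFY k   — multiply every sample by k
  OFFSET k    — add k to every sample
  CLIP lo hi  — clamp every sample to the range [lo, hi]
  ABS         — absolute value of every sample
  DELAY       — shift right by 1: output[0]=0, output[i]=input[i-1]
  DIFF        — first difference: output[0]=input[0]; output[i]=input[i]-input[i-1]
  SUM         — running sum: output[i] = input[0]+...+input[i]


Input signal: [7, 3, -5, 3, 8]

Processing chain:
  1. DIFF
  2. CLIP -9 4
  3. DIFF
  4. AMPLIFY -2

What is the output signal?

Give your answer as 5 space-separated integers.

Answer: -8 16 8 -24 0

Derivation:
Input: [7, 3, -5, 3, 8]
Stage 1 (DIFF): s[0]=7, 3-7=-4, -5-3=-8, 3--5=8, 8-3=5 -> [7, -4, -8, 8, 5]
Stage 2 (CLIP -9 4): clip(7,-9,4)=4, clip(-4,-9,4)=-4, clip(-8,-9,4)=-8, clip(8,-9,4)=4, clip(5,-9,4)=4 -> [4, -4, -8, 4, 4]
Stage 3 (DIFF): s[0]=4, -4-4=-8, -8--4=-4, 4--8=12, 4-4=0 -> [4, -8, -4, 12, 0]
Stage 4 (AMPLIFY -2): 4*-2=-8, -8*-2=16, -4*-2=8, 12*-2=-24, 0*-2=0 -> [-8, 16, 8, -24, 0]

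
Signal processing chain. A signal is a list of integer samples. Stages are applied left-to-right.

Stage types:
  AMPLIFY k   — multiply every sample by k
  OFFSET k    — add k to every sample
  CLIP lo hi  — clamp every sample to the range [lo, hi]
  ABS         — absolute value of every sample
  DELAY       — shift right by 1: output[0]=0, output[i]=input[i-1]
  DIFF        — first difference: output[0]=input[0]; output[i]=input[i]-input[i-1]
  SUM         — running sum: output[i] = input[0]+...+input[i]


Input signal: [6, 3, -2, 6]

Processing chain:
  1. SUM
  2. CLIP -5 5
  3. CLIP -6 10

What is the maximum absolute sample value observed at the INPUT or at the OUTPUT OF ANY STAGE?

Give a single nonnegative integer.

Input: [6, 3, -2, 6] (max |s|=6)
Stage 1 (SUM): sum[0..0]=6, sum[0..1]=9, sum[0..2]=7, sum[0..3]=13 -> [6, 9, 7, 13] (max |s|=13)
Stage 2 (CLIP -5 5): clip(6,-5,5)=5, clip(9,-5,5)=5, clip(7,-5,5)=5, clip(13,-5,5)=5 -> [5, 5, 5, 5] (max |s|=5)
Stage 3 (CLIP -6 10): clip(5,-6,10)=5, clip(5,-6,10)=5, clip(5,-6,10)=5, clip(5,-6,10)=5 -> [5, 5, 5, 5] (max |s|=5)
Overall max amplitude: 13

Answer: 13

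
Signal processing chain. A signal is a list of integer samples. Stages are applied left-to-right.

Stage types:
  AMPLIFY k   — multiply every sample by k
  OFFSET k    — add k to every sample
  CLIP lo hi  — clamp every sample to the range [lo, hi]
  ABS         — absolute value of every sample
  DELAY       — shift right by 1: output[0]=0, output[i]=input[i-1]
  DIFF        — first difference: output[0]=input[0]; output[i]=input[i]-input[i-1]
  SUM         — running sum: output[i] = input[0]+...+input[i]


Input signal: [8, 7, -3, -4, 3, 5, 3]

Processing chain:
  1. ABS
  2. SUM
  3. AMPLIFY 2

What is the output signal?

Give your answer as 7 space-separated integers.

Answer: 16 30 36 44 50 60 66

Derivation:
Input: [8, 7, -3, -4, 3, 5, 3]
Stage 1 (ABS): |8|=8, |7|=7, |-3|=3, |-4|=4, |3|=3, |5|=5, |3|=3 -> [8, 7, 3, 4, 3, 5, 3]
Stage 2 (SUM): sum[0..0]=8, sum[0..1]=15, sum[0..2]=18, sum[0..3]=22, sum[0..4]=25, sum[0..5]=30, sum[0..6]=33 -> [8, 15, 18, 22, 25, 30, 33]
Stage 3 (AMPLIFY 2): 8*2=16, 15*2=30, 18*2=36, 22*2=44, 25*2=50, 30*2=60, 33*2=66 -> [16, 30, 36, 44, 50, 60, 66]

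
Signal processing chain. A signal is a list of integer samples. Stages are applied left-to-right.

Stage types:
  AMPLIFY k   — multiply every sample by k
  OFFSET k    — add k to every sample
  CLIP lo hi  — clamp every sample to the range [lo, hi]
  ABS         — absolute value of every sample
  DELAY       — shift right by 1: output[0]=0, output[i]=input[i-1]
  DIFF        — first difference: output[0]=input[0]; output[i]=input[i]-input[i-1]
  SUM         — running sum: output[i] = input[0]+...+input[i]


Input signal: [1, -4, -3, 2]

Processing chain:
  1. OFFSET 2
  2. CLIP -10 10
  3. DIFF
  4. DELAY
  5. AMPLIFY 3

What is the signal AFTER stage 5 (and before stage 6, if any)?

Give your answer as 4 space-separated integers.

Answer: 0 9 -15 3

Derivation:
Input: [1, -4, -3, 2]
Stage 1 (OFFSET 2): 1+2=3, -4+2=-2, -3+2=-1, 2+2=4 -> [3, -2, -1, 4]
Stage 2 (CLIP -10 10): clip(3,-10,10)=3, clip(-2,-10,10)=-2, clip(-1,-10,10)=-1, clip(4,-10,10)=4 -> [3, -2, -1, 4]
Stage 3 (DIFF): s[0]=3, -2-3=-5, -1--2=1, 4--1=5 -> [3, -5, 1, 5]
Stage 4 (DELAY): [0, 3, -5, 1] = [0, 3, -5, 1] -> [0, 3, -5, 1]
Stage 5 (AMPLIFY 3): 0*3=0, 3*3=9, -5*3=-15, 1*3=3 -> [0, 9, -15, 3]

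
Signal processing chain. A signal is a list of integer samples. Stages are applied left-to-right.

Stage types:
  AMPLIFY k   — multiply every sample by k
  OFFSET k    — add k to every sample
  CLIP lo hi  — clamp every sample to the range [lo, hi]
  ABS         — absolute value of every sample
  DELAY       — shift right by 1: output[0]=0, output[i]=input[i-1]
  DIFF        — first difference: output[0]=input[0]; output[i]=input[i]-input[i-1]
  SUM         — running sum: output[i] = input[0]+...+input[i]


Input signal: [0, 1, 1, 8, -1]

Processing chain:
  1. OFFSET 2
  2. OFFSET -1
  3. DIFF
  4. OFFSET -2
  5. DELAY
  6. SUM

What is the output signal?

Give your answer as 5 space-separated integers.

Input: [0, 1, 1, 8, -1]
Stage 1 (OFFSET 2): 0+2=2, 1+2=3, 1+2=3, 8+2=10, -1+2=1 -> [2, 3, 3, 10, 1]
Stage 2 (OFFSET -1): 2+-1=1, 3+-1=2, 3+-1=2, 10+-1=9, 1+-1=0 -> [1, 2, 2, 9, 0]
Stage 3 (DIFF): s[0]=1, 2-1=1, 2-2=0, 9-2=7, 0-9=-9 -> [1, 1, 0, 7, -9]
Stage 4 (OFFSET -2): 1+-2=-1, 1+-2=-1, 0+-2=-2, 7+-2=5, -9+-2=-11 -> [-1, -1, -2, 5, -11]
Stage 5 (DELAY): [0, -1, -1, -2, 5] = [0, -1, -1, -2, 5] -> [0, -1, -1, -2, 5]
Stage 6 (SUM): sum[0..0]=0, sum[0..1]=-1, sum[0..2]=-2, sum[0..3]=-4, sum[0..4]=1 -> [0, -1, -2, -4, 1]

Answer: 0 -1 -2 -4 1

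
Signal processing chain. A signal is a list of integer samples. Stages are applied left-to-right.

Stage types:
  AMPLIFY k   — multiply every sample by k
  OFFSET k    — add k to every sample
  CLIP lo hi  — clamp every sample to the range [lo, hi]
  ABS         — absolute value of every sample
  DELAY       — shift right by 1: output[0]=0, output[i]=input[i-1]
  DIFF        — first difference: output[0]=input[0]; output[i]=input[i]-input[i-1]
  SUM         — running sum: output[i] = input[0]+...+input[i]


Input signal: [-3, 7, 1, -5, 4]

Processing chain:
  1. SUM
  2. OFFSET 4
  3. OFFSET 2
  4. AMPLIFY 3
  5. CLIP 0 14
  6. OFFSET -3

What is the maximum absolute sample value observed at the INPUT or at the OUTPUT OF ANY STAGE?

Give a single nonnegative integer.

Answer: 33

Derivation:
Input: [-3, 7, 1, -5, 4] (max |s|=7)
Stage 1 (SUM): sum[0..0]=-3, sum[0..1]=4, sum[0..2]=5, sum[0..3]=0, sum[0..4]=4 -> [-3, 4, 5, 0, 4] (max |s|=5)
Stage 2 (OFFSET 4): -3+4=1, 4+4=8, 5+4=9, 0+4=4, 4+4=8 -> [1, 8, 9, 4, 8] (max |s|=9)
Stage 3 (OFFSET 2): 1+2=3, 8+2=10, 9+2=11, 4+2=6, 8+2=10 -> [3, 10, 11, 6, 10] (max |s|=11)
Stage 4 (AMPLIFY 3): 3*3=9, 10*3=30, 11*3=33, 6*3=18, 10*3=30 -> [9, 30, 33, 18, 30] (max |s|=33)
Stage 5 (CLIP 0 14): clip(9,0,14)=9, clip(30,0,14)=14, clip(33,0,14)=14, clip(18,0,14)=14, clip(30,0,14)=14 -> [9, 14, 14, 14, 14] (max |s|=14)
Stage 6 (OFFSET -3): 9+-3=6, 14+-3=11, 14+-3=11, 14+-3=11, 14+-3=11 -> [6, 11, 11, 11, 11] (max |s|=11)
Overall max amplitude: 33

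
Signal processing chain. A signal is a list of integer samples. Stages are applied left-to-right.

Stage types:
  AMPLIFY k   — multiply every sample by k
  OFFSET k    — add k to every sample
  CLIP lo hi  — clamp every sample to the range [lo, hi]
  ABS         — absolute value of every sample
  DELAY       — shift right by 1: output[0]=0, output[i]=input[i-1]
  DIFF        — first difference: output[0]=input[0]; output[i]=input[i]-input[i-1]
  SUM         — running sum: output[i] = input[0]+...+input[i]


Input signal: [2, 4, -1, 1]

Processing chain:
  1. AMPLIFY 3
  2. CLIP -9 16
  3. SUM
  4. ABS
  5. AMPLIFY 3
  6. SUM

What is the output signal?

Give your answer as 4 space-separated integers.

Input: [2, 4, -1, 1]
Stage 1 (AMPLIFY 3): 2*3=6, 4*3=12, -1*3=-3, 1*3=3 -> [6, 12, -3, 3]
Stage 2 (CLIP -9 16): clip(6,-9,16)=6, clip(12,-9,16)=12, clip(-3,-9,16)=-3, clip(3,-9,16)=3 -> [6, 12, -3, 3]
Stage 3 (SUM): sum[0..0]=6, sum[0..1]=18, sum[0..2]=15, sum[0..3]=18 -> [6, 18, 15, 18]
Stage 4 (ABS): |6|=6, |18|=18, |15|=15, |18|=18 -> [6, 18, 15, 18]
Stage 5 (AMPLIFY 3): 6*3=18, 18*3=54, 15*3=45, 18*3=54 -> [18, 54, 45, 54]
Stage 6 (SUM): sum[0..0]=18, sum[0..1]=72, sum[0..2]=117, sum[0..3]=171 -> [18, 72, 117, 171]

Answer: 18 72 117 171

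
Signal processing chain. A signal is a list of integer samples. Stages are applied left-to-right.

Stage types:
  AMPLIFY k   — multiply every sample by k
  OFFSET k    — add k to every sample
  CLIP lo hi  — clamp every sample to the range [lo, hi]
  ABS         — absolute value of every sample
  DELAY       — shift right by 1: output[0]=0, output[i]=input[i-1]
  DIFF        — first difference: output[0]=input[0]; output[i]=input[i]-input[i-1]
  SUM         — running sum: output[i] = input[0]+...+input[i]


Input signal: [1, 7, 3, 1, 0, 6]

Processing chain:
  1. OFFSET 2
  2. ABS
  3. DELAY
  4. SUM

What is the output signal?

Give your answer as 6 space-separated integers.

Input: [1, 7, 3, 1, 0, 6]
Stage 1 (OFFSET 2): 1+2=3, 7+2=9, 3+2=5, 1+2=3, 0+2=2, 6+2=8 -> [3, 9, 5, 3, 2, 8]
Stage 2 (ABS): |3|=3, |9|=9, |5|=5, |3|=3, |2|=2, |8|=8 -> [3, 9, 5, 3, 2, 8]
Stage 3 (DELAY): [0, 3, 9, 5, 3, 2] = [0, 3, 9, 5, 3, 2] -> [0, 3, 9, 5, 3, 2]
Stage 4 (SUM): sum[0..0]=0, sum[0..1]=3, sum[0..2]=12, sum[0..3]=17, sum[0..4]=20, sum[0..5]=22 -> [0, 3, 12, 17, 20, 22]

Answer: 0 3 12 17 20 22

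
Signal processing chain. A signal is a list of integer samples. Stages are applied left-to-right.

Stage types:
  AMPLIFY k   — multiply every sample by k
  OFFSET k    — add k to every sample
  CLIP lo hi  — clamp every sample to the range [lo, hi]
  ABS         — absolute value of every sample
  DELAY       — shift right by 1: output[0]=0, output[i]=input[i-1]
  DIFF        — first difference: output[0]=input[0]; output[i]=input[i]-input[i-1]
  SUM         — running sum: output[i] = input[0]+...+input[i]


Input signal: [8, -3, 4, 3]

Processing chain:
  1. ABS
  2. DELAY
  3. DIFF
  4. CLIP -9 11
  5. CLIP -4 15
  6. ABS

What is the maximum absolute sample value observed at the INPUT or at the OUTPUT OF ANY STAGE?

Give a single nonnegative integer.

Answer: 8

Derivation:
Input: [8, -3, 4, 3] (max |s|=8)
Stage 1 (ABS): |8|=8, |-3|=3, |4|=4, |3|=3 -> [8, 3, 4, 3] (max |s|=8)
Stage 2 (DELAY): [0, 8, 3, 4] = [0, 8, 3, 4] -> [0, 8, 3, 4] (max |s|=8)
Stage 3 (DIFF): s[0]=0, 8-0=8, 3-8=-5, 4-3=1 -> [0, 8, -5, 1] (max |s|=8)
Stage 4 (CLIP -9 11): clip(0,-9,11)=0, clip(8,-9,11)=8, clip(-5,-9,11)=-5, clip(1,-9,11)=1 -> [0, 8, -5, 1] (max |s|=8)
Stage 5 (CLIP -4 15): clip(0,-4,15)=0, clip(8,-4,15)=8, clip(-5,-4,15)=-4, clip(1,-4,15)=1 -> [0, 8, -4, 1] (max |s|=8)
Stage 6 (ABS): |0|=0, |8|=8, |-4|=4, |1|=1 -> [0, 8, 4, 1] (max |s|=8)
Overall max amplitude: 8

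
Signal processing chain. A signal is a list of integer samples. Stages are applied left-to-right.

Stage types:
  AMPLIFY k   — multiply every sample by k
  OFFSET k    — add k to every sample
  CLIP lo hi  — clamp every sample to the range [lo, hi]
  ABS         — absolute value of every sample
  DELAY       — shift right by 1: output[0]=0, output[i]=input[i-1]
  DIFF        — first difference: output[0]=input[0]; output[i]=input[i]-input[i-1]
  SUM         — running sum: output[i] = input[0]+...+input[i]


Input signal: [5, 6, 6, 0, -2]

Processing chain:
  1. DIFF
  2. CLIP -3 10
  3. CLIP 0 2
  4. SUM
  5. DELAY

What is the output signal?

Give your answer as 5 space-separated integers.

Answer: 0 2 3 3 3

Derivation:
Input: [5, 6, 6, 0, -2]
Stage 1 (DIFF): s[0]=5, 6-5=1, 6-6=0, 0-6=-6, -2-0=-2 -> [5, 1, 0, -6, -2]
Stage 2 (CLIP -3 10): clip(5,-3,10)=5, clip(1,-3,10)=1, clip(0,-3,10)=0, clip(-6,-3,10)=-3, clip(-2,-3,10)=-2 -> [5, 1, 0, -3, -2]
Stage 3 (CLIP 0 2): clip(5,0,2)=2, clip(1,0,2)=1, clip(0,0,2)=0, clip(-3,0,2)=0, clip(-2,0,2)=0 -> [2, 1, 0, 0, 0]
Stage 4 (SUM): sum[0..0]=2, sum[0..1]=3, sum[0..2]=3, sum[0..3]=3, sum[0..4]=3 -> [2, 3, 3, 3, 3]
Stage 5 (DELAY): [0, 2, 3, 3, 3] = [0, 2, 3, 3, 3] -> [0, 2, 3, 3, 3]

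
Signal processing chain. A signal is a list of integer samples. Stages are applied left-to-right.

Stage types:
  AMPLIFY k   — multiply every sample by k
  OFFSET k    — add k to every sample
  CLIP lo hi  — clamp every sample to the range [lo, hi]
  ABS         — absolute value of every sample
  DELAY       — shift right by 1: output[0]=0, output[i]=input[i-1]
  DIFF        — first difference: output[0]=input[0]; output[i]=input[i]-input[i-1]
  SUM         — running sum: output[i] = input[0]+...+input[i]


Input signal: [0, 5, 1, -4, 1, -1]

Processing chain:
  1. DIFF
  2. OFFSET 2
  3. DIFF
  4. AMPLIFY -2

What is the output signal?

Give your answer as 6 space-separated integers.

Input: [0, 5, 1, -4, 1, -1]
Stage 1 (DIFF): s[0]=0, 5-0=5, 1-5=-4, -4-1=-5, 1--4=5, -1-1=-2 -> [0, 5, -4, -5, 5, -2]
Stage 2 (OFFSET 2): 0+2=2, 5+2=7, -4+2=-2, -5+2=-3, 5+2=7, -2+2=0 -> [2, 7, -2, -3, 7, 0]
Stage 3 (DIFF): s[0]=2, 7-2=5, -2-7=-9, -3--2=-1, 7--3=10, 0-7=-7 -> [2, 5, -9, -1, 10, -7]
Stage 4 (AMPLIFY -2): 2*-2=-4, 5*-2=-10, -9*-2=18, -1*-2=2, 10*-2=-20, -7*-2=14 -> [-4, -10, 18, 2, -20, 14]

Answer: -4 -10 18 2 -20 14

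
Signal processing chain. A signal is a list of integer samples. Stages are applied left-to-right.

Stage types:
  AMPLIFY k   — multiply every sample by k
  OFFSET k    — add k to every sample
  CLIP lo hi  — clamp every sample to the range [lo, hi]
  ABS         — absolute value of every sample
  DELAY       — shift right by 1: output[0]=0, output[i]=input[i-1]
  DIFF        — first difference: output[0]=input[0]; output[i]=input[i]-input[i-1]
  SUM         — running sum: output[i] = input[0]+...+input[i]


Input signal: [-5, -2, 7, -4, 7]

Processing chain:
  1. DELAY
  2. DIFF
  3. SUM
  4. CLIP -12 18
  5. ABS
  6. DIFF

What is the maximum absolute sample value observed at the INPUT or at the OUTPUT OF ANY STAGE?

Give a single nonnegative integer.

Answer: 11

Derivation:
Input: [-5, -2, 7, -4, 7] (max |s|=7)
Stage 1 (DELAY): [0, -5, -2, 7, -4] = [0, -5, -2, 7, -4] -> [0, -5, -2, 7, -4] (max |s|=7)
Stage 2 (DIFF): s[0]=0, -5-0=-5, -2--5=3, 7--2=9, -4-7=-11 -> [0, -5, 3, 9, -11] (max |s|=11)
Stage 3 (SUM): sum[0..0]=0, sum[0..1]=-5, sum[0..2]=-2, sum[0..3]=7, sum[0..4]=-4 -> [0, -5, -2, 7, -4] (max |s|=7)
Stage 4 (CLIP -12 18): clip(0,-12,18)=0, clip(-5,-12,18)=-5, clip(-2,-12,18)=-2, clip(7,-12,18)=7, clip(-4,-12,18)=-4 -> [0, -5, -2, 7, -4] (max |s|=7)
Stage 5 (ABS): |0|=0, |-5|=5, |-2|=2, |7|=7, |-4|=4 -> [0, 5, 2, 7, 4] (max |s|=7)
Stage 6 (DIFF): s[0]=0, 5-0=5, 2-5=-3, 7-2=5, 4-7=-3 -> [0, 5, -3, 5, -3] (max |s|=5)
Overall max amplitude: 11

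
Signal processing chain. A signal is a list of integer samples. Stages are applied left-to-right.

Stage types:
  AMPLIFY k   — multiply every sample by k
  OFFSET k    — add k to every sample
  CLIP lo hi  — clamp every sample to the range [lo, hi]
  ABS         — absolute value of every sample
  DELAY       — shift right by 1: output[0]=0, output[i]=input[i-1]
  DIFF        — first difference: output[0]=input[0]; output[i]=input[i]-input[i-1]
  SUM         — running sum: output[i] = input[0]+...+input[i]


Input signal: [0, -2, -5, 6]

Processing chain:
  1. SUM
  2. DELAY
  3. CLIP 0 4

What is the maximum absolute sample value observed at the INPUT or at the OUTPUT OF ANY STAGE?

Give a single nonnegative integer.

Input: [0, -2, -5, 6] (max |s|=6)
Stage 1 (SUM): sum[0..0]=0, sum[0..1]=-2, sum[0..2]=-7, sum[0..3]=-1 -> [0, -2, -7, -1] (max |s|=7)
Stage 2 (DELAY): [0, 0, -2, -7] = [0, 0, -2, -7] -> [0, 0, -2, -7] (max |s|=7)
Stage 3 (CLIP 0 4): clip(0,0,4)=0, clip(0,0,4)=0, clip(-2,0,4)=0, clip(-7,0,4)=0 -> [0, 0, 0, 0] (max |s|=0)
Overall max amplitude: 7

Answer: 7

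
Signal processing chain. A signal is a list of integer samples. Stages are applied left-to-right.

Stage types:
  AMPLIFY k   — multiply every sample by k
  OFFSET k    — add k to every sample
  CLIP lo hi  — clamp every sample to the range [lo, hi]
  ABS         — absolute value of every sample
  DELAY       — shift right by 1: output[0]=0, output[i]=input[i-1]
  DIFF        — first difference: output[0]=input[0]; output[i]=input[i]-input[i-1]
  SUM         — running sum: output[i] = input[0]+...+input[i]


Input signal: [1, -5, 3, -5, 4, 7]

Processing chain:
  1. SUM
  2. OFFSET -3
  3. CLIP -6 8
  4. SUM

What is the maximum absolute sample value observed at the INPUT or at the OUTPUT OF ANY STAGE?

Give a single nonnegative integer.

Input: [1, -5, 3, -5, 4, 7] (max |s|=7)
Stage 1 (SUM): sum[0..0]=1, sum[0..1]=-4, sum[0..2]=-1, sum[0..3]=-6, sum[0..4]=-2, sum[0..5]=5 -> [1, -4, -1, -6, -2, 5] (max |s|=6)
Stage 2 (OFFSET -3): 1+-3=-2, -4+-3=-7, -1+-3=-4, -6+-3=-9, -2+-3=-5, 5+-3=2 -> [-2, -7, -4, -9, -5, 2] (max |s|=9)
Stage 3 (CLIP -6 8): clip(-2,-6,8)=-2, clip(-7,-6,8)=-6, clip(-4,-6,8)=-4, clip(-9,-6,8)=-6, clip(-5,-6,8)=-5, clip(2,-6,8)=2 -> [-2, -6, -4, -6, -5, 2] (max |s|=6)
Stage 4 (SUM): sum[0..0]=-2, sum[0..1]=-8, sum[0..2]=-12, sum[0..3]=-18, sum[0..4]=-23, sum[0..5]=-21 -> [-2, -8, -12, -18, -23, -21] (max |s|=23)
Overall max amplitude: 23

Answer: 23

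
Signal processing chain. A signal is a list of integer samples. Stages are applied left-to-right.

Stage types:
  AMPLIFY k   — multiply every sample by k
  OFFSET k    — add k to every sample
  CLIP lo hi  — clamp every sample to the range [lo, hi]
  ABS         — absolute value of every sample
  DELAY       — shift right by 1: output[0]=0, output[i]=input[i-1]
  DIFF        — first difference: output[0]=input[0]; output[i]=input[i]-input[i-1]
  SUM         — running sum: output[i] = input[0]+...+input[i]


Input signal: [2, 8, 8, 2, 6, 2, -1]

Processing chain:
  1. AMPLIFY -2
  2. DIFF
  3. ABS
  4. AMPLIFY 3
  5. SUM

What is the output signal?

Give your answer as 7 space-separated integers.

Input: [2, 8, 8, 2, 6, 2, -1]
Stage 1 (AMPLIFY -2): 2*-2=-4, 8*-2=-16, 8*-2=-16, 2*-2=-4, 6*-2=-12, 2*-2=-4, -1*-2=2 -> [-4, -16, -16, -4, -12, -4, 2]
Stage 2 (DIFF): s[0]=-4, -16--4=-12, -16--16=0, -4--16=12, -12--4=-8, -4--12=8, 2--4=6 -> [-4, -12, 0, 12, -8, 8, 6]
Stage 3 (ABS): |-4|=4, |-12|=12, |0|=0, |12|=12, |-8|=8, |8|=8, |6|=6 -> [4, 12, 0, 12, 8, 8, 6]
Stage 4 (AMPLIFY 3): 4*3=12, 12*3=36, 0*3=0, 12*3=36, 8*3=24, 8*3=24, 6*3=18 -> [12, 36, 0, 36, 24, 24, 18]
Stage 5 (SUM): sum[0..0]=12, sum[0..1]=48, sum[0..2]=48, sum[0..3]=84, sum[0..4]=108, sum[0..5]=132, sum[0..6]=150 -> [12, 48, 48, 84, 108, 132, 150]

Answer: 12 48 48 84 108 132 150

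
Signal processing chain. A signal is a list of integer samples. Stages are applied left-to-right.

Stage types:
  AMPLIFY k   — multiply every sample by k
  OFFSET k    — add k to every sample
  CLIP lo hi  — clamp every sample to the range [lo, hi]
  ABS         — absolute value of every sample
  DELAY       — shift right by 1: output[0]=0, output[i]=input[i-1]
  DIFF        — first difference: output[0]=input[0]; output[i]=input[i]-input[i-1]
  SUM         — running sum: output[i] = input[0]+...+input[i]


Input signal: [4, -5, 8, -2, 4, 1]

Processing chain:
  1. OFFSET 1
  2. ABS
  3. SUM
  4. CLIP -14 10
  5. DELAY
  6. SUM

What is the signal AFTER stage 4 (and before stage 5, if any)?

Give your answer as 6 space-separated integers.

Input: [4, -5, 8, -2, 4, 1]
Stage 1 (OFFSET 1): 4+1=5, -5+1=-4, 8+1=9, -2+1=-1, 4+1=5, 1+1=2 -> [5, -4, 9, -1, 5, 2]
Stage 2 (ABS): |5|=5, |-4|=4, |9|=9, |-1|=1, |5|=5, |2|=2 -> [5, 4, 9, 1, 5, 2]
Stage 3 (SUM): sum[0..0]=5, sum[0..1]=9, sum[0..2]=18, sum[0..3]=19, sum[0..4]=24, sum[0..5]=26 -> [5, 9, 18, 19, 24, 26]
Stage 4 (CLIP -14 10): clip(5,-14,10)=5, clip(9,-14,10)=9, clip(18,-14,10)=10, clip(19,-14,10)=10, clip(24,-14,10)=10, clip(26,-14,10)=10 -> [5, 9, 10, 10, 10, 10]

Answer: 5 9 10 10 10 10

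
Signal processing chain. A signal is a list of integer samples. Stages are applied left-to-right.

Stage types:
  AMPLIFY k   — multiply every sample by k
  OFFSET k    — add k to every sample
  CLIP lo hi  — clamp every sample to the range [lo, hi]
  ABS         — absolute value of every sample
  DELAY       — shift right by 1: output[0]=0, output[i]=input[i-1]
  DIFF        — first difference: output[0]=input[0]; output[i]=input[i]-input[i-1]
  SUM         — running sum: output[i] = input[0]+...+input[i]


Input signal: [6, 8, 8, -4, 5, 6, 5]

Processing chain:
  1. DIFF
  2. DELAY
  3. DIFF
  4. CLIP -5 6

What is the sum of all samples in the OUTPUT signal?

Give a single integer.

Answer: -4

Derivation:
Input: [6, 8, 8, -4, 5, 6, 5]
Stage 1 (DIFF): s[0]=6, 8-6=2, 8-8=0, -4-8=-12, 5--4=9, 6-5=1, 5-6=-1 -> [6, 2, 0, -12, 9, 1, -1]
Stage 2 (DELAY): [0, 6, 2, 0, -12, 9, 1] = [0, 6, 2, 0, -12, 9, 1] -> [0, 6, 2, 0, -12, 9, 1]
Stage 3 (DIFF): s[0]=0, 6-0=6, 2-6=-4, 0-2=-2, -12-0=-12, 9--12=21, 1-9=-8 -> [0, 6, -4, -2, -12, 21, -8]
Stage 4 (CLIP -5 6): clip(0,-5,6)=0, clip(6,-5,6)=6, clip(-4,-5,6)=-4, clip(-2,-5,6)=-2, clip(-12,-5,6)=-5, clip(21,-5,6)=6, clip(-8,-5,6)=-5 -> [0, 6, -4, -2, -5, 6, -5]
Output sum: -4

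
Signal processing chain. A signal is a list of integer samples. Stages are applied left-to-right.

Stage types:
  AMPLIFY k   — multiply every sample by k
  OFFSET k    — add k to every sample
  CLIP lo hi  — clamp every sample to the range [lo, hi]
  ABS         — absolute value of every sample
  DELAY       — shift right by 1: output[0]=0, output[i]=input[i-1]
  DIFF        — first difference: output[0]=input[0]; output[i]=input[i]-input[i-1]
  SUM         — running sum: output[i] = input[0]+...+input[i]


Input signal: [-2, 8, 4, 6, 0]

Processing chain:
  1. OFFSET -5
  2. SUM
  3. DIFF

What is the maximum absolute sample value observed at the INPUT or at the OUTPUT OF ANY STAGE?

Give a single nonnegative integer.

Answer: 9

Derivation:
Input: [-2, 8, 4, 6, 0] (max |s|=8)
Stage 1 (OFFSET -5): -2+-5=-7, 8+-5=3, 4+-5=-1, 6+-5=1, 0+-5=-5 -> [-7, 3, -1, 1, -5] (max |s|=7)
Stage 2 (SUM): sum[0..0]=-7, sum[0..1]=-4, sum[0..2]=-5, sum[0..3]=-4, sum[0..4]=-9 -> [-7, -4, -5, -4, -9] (max |s|=9)
Stage 3 (DIFF): s[0]=-7, -4--7=3, -5--4=-1, -4--5=1, -9--4=-5 -> [-7, 3, -1, 1, -5] (max |s|=7)
Overall max amplitude: 9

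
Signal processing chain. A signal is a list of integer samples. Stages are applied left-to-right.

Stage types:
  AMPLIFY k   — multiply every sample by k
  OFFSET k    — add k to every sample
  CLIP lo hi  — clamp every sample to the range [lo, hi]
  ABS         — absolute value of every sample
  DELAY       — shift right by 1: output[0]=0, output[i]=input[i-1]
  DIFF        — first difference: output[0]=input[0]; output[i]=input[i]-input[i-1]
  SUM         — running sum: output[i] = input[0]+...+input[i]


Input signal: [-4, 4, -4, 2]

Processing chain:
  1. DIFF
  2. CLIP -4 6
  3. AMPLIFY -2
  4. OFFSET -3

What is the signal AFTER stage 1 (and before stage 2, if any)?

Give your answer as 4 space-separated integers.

Answer: -4 8 -8 6

Derivation:
Input: [-4, 4, -4, 2]
Stage 1 (DIFF): s[0]=-4, 4--4=8, -4-4=-8, 2--4=6 -> [-4, 8, -8, 6]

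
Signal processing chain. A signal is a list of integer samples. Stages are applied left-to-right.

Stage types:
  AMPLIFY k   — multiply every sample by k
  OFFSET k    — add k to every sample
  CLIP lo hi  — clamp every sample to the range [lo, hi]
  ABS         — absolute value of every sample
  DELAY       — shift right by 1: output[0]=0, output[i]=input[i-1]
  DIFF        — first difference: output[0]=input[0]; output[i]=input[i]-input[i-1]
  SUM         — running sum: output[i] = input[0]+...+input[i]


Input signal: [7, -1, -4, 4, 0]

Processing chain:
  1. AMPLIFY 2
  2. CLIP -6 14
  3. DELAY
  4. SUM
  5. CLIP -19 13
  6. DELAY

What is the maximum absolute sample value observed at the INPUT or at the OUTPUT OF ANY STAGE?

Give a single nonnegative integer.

Input: [7, -1, -4, 4, 0] (max |s|=7)
Stage 1 (AMPLIFY 2): 7*2=14, -1*2=-2, -4*2=-8, 4*2=8, 0*2=0 -> [14, -2, -8, 8, 0] (max |s|=14)
Stage 2 (CLIP -6 14): clip(14,-6,14)=14, clip(-2,-6,14)=-2, clip(-8,-6,14)=-6, clip(8,-6,14)=8, clip(0,-6,14)=0 -> [14, -2, -6, 8, 0] (max |s|=14)
Stage 3 (DELAY): [0, 14, -2, -6, 8] = [0, 14, -2, -6, 8] -> [0, 14, -2, -6, 8] (max |s|=14)
Stage 4 (SUM): sum[0..0]=0, sum[0..1]=14, sum[0..2]=12, sum[0..3]=6, sum[0..4]=14 -> [0, 14, 12, 6, 14] (max |s|=14)
Stage 5 (CLIP -19 13): clip(0,-19,13)=0, clip(14,-19,13)=13, clip(12,-19,13)=12, clip(6,-19,13)=6, clip(14,-19,13)=13 -> [0, 13, 12, 6, 13] (max |s|=13)
Stage 6 (DELAY): [0, 0, 13, 12, 6] = [0, 0, 13, 12, 6] -> [0, 0, 13, 12, 6] (max |s|=13)
Overall max amplitude: 14

Answer: 14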